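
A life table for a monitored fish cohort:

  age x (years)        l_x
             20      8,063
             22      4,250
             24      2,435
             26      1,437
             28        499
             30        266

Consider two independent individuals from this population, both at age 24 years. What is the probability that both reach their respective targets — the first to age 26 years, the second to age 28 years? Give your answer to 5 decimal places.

p₁ = l_26/l_24 = 1,437/2,435 = 0.590144; p₂ = l_28/l_24 = 499/2,435 = 0.204928.
P(both) = p₁ × p₂ = 0.590144 × 0.204928 = 0.120937.

0.12094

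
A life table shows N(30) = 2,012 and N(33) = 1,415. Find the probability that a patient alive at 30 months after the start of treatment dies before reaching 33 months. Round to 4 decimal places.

P(die before 33 | alive at 30) = 1 − N(33)/N(30) = 1 − 1,415/2,012 = (597)/2,012 = 0.296720.

0.2967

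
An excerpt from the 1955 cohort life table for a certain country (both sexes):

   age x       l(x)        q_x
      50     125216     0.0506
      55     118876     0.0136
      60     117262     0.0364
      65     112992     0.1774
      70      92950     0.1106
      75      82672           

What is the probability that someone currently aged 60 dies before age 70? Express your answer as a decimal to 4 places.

P(die before 70 | alive at 60) = 1 − l(70)/l(60) = 1 − 92950/117262 = (24312)/117262 = 0.207331.

0.2073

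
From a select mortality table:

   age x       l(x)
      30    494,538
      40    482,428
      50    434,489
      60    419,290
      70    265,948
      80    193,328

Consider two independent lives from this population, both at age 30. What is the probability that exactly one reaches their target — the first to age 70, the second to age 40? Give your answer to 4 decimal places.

p₁ = l(70)/l(30) = 265,948/494,538 = 0.537771; p₂ = l(40)/l(30) = 482,428/494,538 = 0.975512.
P(exactly one) = p₁(1−p₂) + (1−p₁)p₂ = 0.013169 + 0.450910 = 0.464079.

0.4641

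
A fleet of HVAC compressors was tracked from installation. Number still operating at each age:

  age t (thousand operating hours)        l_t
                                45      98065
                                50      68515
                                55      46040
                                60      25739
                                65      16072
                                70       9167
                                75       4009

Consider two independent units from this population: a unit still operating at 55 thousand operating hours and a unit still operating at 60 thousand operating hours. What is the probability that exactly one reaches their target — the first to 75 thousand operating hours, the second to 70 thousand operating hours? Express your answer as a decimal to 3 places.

0.381

p₁ = l_75/l_55 = 4009/46040 = 0.087076; p₂ = l_70/l_60 = 9167/25739 = 0.356152.
P(exactly one) = p₁(1−p₂) + (1−p₁)p₂ = 0.056064 + 0.325140 = 0.381203.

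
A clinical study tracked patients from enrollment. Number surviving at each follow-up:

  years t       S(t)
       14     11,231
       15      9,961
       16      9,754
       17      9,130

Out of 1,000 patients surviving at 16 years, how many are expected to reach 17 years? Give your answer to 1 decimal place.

936.0

The relevant probability is 9,130/9,754 = 0.936026.
Expected number = 1,000 × 0.936026 = 936.0.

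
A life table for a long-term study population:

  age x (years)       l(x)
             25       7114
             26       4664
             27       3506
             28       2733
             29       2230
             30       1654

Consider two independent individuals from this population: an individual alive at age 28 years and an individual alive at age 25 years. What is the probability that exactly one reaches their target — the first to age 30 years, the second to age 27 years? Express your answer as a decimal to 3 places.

0.502

p₁ = l(30)/l(28) = 1654/2733 = 0.605196; p₂ = l(27)/l(25) = 3506/7114 = 0.492831.
P(exactly one) = p₁(1−p₂) + (1−p₁)p₂ = 0.306937 + 0.194572 = 0.501508.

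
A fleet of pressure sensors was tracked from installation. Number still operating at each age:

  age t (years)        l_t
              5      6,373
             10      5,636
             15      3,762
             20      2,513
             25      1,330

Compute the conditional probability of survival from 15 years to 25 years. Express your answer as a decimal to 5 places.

0.35354

The conditional survival probability is l_25/l_15 = 1,330/3,762 = 0.353535.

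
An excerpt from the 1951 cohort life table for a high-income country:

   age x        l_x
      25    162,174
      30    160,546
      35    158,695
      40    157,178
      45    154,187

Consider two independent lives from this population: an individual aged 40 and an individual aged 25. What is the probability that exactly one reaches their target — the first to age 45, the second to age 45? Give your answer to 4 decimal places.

p₁ = l_45/l_40 = 154,187/157,178 = 0.980971; p₂ = l_45/l_25 = 154,187/162,174 = 0.950750.
P(exactly one) = p₁(1−p₂) + (1−p₁)p₂ = 0.048313 + 0.018092 = 0.066405.

0.0664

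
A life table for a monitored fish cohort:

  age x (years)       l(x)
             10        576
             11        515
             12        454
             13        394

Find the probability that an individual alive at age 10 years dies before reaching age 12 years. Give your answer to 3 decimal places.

P(die before 12 | alive at 10) = 1 − l(12)/l(10) = 1 − 454/576 = (122)/576 = 0.211806.

0.212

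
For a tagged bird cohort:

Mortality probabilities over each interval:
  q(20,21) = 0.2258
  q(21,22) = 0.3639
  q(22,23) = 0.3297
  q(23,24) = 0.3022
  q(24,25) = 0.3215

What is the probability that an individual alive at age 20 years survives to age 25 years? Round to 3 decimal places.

The overall survival probability is (1 − 0.2258) × (1 − 0.3639) × (1 − 0.3297) × (1 − 0.3022) × (1 − 0.3215).
= 0.7742 × 0.6361 × 0.6703 × 0.6978 × 0.6785 = 0.156289.

0.156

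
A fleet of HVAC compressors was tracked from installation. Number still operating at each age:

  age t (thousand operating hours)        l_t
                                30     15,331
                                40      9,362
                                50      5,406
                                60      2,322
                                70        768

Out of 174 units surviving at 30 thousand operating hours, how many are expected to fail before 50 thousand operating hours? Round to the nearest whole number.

113

The relevant probability is 1 − 5,406/15,331 = 0.647381.
Expected number = 174 × 0.647381 = 113.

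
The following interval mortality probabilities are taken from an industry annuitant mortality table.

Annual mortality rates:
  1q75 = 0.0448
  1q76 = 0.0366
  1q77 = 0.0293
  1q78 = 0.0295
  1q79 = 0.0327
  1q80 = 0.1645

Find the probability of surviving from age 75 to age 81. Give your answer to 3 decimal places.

0.701

Chaining the interval survival probabilities: (1 − 0.0448) × (1 − 0.0366) × (1 − 0.0293) × (1 − 0.0295) × (1 − 0.0327) × (1 − 0.1645).
= 0.9552 × 0.9634 × 0.9707 × 0.9705 × 0.9673 × 0.8355 = 0.700631.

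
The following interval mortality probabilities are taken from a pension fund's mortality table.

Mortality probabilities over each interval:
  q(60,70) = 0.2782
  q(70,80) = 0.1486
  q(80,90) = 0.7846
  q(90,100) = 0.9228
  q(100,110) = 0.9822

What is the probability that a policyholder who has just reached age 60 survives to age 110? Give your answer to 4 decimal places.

P(survive 60→110) = (1 − 0.2782) × (1 − 0.1486) × (1 − 0.7846) × (1 − 0.9228) × (1 − 0.9822).
= 0.7218 × 0.8514 × 0.2154 × 0.0772 × 0.0178 = 0.000182.

0.0002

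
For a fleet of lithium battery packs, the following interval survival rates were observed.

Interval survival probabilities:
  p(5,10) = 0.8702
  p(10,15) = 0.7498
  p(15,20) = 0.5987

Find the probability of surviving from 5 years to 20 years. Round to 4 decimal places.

0.3906

Survival from 5 to 20 is the product of surviving each interval: 0.8702 × 0.7498 × 0.5987.
= 0.390637.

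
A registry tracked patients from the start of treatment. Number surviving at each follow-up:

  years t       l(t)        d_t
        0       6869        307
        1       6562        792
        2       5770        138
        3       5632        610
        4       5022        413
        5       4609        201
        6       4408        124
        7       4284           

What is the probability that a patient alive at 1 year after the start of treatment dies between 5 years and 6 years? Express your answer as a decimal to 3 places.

0.031

This is the probability of reaching 5 but not 6, conditional on being alive at 1: (l(5) − l(6)) / l(1).
= (4609 − 4408) / 6562 = 201 / 6562 = 0.030631.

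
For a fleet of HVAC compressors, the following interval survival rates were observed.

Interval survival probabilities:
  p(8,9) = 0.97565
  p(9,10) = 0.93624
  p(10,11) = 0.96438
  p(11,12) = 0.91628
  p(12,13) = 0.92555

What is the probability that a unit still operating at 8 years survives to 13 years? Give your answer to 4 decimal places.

0.7471

P(survive 8→13) = 0.97565 × 0.93624 × 0.96438 × 0.91628 × 0.92555.
= 0.747064.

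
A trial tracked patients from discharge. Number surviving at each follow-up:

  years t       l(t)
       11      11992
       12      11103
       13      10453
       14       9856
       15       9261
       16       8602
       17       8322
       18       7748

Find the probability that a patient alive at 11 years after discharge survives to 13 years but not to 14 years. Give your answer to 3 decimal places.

This is the probability of reaching 13 but not 14, conditional on being alive at 11: (l(13) − l(14)) / l(11).
= (10453 − 9856) / 11992 = 597 / 11992 = 0.049783.

0.050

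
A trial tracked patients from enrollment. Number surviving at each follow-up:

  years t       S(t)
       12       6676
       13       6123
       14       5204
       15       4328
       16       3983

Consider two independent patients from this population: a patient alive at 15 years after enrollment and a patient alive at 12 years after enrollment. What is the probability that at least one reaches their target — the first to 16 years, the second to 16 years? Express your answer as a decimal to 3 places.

0.968

p₁ = S(16)/S(15) = 3983/4328 = 0.920287; p₂ = S(16)/S(12) = 3983/6676 = 0.596615.
P(at least one) = 1 − (1−p₁)(1−p₂) = 1 − 0.079713 × 0.403385 = 0.967845.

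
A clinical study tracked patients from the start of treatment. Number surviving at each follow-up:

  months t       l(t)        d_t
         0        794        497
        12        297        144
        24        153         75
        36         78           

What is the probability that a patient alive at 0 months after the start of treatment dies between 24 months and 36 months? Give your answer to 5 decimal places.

0.09446

This is the probability of reaching 24 but not 36, conditional on being alive at 0: (l(24) − l(36)) / l(0).
= (153 − 78) / 794 = 75 / 794 = 0.094458.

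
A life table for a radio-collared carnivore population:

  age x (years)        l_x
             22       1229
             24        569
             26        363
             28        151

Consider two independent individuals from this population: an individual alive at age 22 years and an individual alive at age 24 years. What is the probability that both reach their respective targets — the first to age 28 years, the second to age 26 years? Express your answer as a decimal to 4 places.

0.0784

p₁ = l_28/l_22 = 151/1229 = 0.122864; p₂ = l_26/l_24 = 363/569 = 0.637961.
P(both) = p₁ × p₂ = 0.122864 × 0.637961 = 0.078382.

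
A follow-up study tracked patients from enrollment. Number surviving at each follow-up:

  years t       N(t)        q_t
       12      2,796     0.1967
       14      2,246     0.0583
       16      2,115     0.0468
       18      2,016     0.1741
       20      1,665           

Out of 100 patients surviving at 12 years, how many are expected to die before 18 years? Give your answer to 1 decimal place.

27.9

The relevant probability is 1 − 2,016/2,796 = 0.278970.
Expected number = 100 × 0.278970 = 27.9.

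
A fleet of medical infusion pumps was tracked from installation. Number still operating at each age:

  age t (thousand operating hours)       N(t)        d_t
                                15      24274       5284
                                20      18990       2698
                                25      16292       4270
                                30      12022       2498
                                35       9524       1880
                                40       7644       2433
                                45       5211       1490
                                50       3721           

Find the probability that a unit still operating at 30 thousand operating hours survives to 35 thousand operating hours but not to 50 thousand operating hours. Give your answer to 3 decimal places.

0.483

This is the probability of reaching 35 but not 50, conditional on being operational at 30: (N(35) − N(50)) / N(30).
= (9524 − 3721) / 12022 = 5803 / 12022 = 0.482698.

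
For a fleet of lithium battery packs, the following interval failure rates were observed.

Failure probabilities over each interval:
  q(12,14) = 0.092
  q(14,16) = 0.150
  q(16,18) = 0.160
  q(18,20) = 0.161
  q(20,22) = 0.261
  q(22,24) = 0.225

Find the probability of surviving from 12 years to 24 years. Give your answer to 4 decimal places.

P(survive 12→24) = (1 − 0.092) × (1 − 0.150) × (1 − 0.160) × (1 − 0.161) × (1 − 0.261) × (1 − 0.225).
= 0.908 × 0.850 × 0.840 × 0.839 × 0.739 × 0.775 = 0.311524.

0.3115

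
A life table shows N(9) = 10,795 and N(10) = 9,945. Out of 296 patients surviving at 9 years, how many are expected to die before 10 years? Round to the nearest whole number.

The relevant probability is 1 − 9,945/10,795 = 0.078740.
Expected number = 296 × 0.078740 = 23.

23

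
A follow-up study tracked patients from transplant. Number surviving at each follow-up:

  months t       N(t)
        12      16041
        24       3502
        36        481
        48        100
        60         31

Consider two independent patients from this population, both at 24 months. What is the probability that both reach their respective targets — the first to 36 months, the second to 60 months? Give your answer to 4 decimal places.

p₁ = N(36)/N(24) = 481/3502 = 0.137350; p₂ = N(60)/N(24) = 31/3502 = 0.008852.
P(both) = p₁ × p₂ = 0.137350 × 0.008852 = 0.001216.

0.0012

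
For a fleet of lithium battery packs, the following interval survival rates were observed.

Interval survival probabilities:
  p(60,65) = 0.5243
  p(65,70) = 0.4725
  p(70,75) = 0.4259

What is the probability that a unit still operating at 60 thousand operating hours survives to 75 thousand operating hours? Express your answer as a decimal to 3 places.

P(survive 60→75) = 0.5243 × 0.4725 × 0.4259.
= 0.105509.

0.106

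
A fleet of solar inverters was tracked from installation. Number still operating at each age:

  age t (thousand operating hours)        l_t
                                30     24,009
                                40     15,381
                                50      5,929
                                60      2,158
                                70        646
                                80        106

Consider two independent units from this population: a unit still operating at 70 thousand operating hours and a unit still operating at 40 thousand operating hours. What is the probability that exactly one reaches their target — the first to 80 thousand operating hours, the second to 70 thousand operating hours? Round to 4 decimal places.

p₁ = l_80/l_70 = 106/646 = 0.164087; p₂ = l_70/l_40 = 646/15,381 = 0.042000.
P(exactly one) = p₁(1−p₂) + (1−p₁)p₂ = 0.157195 + 0.035108 = 0.192304.

0.1923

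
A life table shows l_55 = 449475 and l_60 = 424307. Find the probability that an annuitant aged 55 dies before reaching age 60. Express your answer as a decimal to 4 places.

P(die before 60 | alive at 55) = 1 − l_60/l_55 = 1 − 424307/449475 = (25168)/449475 = 0.055994.

0.0560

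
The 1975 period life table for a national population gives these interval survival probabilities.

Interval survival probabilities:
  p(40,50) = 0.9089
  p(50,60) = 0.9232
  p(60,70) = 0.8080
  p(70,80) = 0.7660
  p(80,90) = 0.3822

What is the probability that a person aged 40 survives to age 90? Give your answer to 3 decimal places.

The overall survival probability is 0.9089 × 0.9232 × 0.8080 × 0.7660 × 0.3822.
= 0.198492.

0.198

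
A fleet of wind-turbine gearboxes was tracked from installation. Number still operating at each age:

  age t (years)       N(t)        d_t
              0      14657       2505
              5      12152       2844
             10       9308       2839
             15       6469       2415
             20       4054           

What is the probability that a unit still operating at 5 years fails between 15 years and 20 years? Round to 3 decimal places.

This is the probability of reaching 15 but not 20, conditional on being operational at 5: (N(15) − N(20)) / N(5).
= (6469 − 4054) / 12152 = 2415 / 12152 = 0.198733.

0.199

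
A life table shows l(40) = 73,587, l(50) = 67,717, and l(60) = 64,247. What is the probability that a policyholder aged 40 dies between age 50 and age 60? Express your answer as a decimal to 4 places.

This is the probability of reaching 50 but not 60, conditional on being alive at 40: (l(50) − l(60)) / l(40).
= (67,717 − 64,247) / 73,587 = 3,470 / 73,587 = 0.047155.

0.0472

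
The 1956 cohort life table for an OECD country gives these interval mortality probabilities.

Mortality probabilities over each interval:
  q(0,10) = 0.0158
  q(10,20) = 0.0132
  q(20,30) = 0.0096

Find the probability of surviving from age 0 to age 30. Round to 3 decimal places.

0.962

P(survive 0→30) = (1 − 0.0158) × (1 − 0.0132) × (1 − 0.0096).
= 0.9842 × 0.9868 × 0.9904 = 0.961885.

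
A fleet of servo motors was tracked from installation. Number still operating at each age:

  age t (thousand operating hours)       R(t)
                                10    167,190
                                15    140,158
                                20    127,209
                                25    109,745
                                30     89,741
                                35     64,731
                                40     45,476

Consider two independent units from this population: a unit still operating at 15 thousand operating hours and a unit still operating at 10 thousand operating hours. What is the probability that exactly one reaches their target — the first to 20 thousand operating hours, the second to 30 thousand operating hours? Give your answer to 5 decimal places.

p₁ = R(20)/R(15) = 127,209/140,158 = 0.907611; p₂ = R(30)/R(10) = 89,741/167,190 = 0.536761.
P(exactly one) = p₁(1−p₂) + (1−p₁)p₂ = 0.420441 + 0.049591 = 0.470032.

0.47003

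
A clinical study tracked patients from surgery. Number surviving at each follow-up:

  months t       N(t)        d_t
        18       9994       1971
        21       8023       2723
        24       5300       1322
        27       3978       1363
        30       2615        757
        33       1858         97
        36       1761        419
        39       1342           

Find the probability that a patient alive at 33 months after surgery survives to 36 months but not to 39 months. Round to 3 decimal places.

0.226

This is the probability of reaching 36 but not 39, conditional on being alive at 33: (N(36) − N(39)) / N(33).
= (1761 − 1342) / 1858 = 419 / 1858 = 0.225511.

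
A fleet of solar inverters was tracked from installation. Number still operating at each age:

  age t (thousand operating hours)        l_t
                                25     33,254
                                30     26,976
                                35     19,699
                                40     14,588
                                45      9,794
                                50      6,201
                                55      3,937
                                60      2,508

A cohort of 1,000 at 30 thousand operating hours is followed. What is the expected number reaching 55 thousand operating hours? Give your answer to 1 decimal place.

The relevant probability is 3,937/26,976 = 0.145945.
Expected number = 1,000 × 0.145945 = 145.9.

145.9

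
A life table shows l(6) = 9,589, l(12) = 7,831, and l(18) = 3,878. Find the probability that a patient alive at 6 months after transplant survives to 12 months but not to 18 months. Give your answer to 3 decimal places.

This is the probability of reaching 12 but not 18, conditional on being alive at 6: (l(12) − l(18)) / l(6).
= (7,831 − 3,878) / 9,589 = 3,953 / 9,589 = 0.412243.

0.412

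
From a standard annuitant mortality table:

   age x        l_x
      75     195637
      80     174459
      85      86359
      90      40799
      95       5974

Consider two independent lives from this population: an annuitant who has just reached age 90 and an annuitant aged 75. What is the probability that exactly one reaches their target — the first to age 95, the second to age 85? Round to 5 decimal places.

p₁ = l_95/l_90 = 5974/40799 = 0.146425; p₂ = l_85/l_75 = 86359/195637 = 0.441425.
P(exactly one) = p₁(1−p₂) + (1−p₁)p₂ = 0.081789 + 0.376789 = 0.458579.

0.45858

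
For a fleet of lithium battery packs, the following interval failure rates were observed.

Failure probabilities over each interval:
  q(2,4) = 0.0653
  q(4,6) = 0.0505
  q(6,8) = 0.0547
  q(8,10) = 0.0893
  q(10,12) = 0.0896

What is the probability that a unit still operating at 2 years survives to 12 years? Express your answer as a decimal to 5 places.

0.69558

Survival from 2 to 12 is the product of surviving each interval: (1 − 0.0653) × (1 − 0.0505) × (1 − 0.0547) × (1 − 0.0893) × (1 − 0.0896).
= 0.9347 × 0.9495 × 0.9453 × 0.9107 × 0.9104 = 0.695576.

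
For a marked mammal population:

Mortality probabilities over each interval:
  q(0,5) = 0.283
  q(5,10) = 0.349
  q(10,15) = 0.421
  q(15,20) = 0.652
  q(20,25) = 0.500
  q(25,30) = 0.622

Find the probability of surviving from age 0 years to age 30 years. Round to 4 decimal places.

0.0178

The overall survival probability is (1 − 0.283) × (1 − 0.349) × (1 − 0.421) × (1 − 0.652) × (1 − 0.500) × (1 − 0.622).
= 0.717 × 0.651 × 0.579 × 0.348 × 0.500 × 0.378 = 0.017775.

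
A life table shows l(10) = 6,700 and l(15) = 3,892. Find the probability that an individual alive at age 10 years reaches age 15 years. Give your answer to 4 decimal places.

The conditional survival probability is l(15)/l(10) = 3,892/6,700 = 0.580896.

0.5809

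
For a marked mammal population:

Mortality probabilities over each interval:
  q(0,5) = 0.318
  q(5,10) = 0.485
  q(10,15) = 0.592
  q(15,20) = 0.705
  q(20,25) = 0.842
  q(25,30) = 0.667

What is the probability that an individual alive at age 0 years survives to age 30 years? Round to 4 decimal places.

Chaining the interval survival probabilities: (1 − 0.318) × (1 − 0.485) × (1 − 0.592) × (1 − 0.705) × (1 − 0.842) × (1 − 0.667).
= 0.682 × 0.515 × 0.408 × 0.295 × 0.158 × 0.333 = 0.002224.

0.0022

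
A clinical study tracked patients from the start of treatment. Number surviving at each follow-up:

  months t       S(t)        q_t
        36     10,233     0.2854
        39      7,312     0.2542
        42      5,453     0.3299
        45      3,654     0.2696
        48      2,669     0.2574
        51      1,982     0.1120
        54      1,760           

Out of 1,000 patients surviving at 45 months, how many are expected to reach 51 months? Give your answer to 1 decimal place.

542.4

The relevant probability is 1,982/3,654 = 0.542419.
Expected number = 1,000 × 0.542419 = 542.4.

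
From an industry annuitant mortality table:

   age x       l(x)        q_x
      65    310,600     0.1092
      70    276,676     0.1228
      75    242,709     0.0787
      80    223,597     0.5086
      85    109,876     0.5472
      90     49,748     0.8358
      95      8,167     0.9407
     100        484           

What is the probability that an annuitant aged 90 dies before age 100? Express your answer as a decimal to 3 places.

P(die before 100 | alive at 90) = 1 − l(100)/l(90) = 1 − 484/49,748 = (49,264)/49,748 = 0.990271.

0.990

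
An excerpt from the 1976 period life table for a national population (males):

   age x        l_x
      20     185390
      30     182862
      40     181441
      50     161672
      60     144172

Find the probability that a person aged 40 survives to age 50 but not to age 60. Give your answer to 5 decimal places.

We want 10|10q40 = (l_50 − l_60)/l_40.
This is the probability of reaching 50 but not 60, conditional on being alive at 40: (l_50 − l_60) / l_40.
= (161672 − 144172) / 181441 = 17500 / 181441 = 0.096450.

0.09645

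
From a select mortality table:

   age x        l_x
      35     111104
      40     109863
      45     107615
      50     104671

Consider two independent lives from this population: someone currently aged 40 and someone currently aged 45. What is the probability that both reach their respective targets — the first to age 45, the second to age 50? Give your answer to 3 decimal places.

0.953

p₁ = l_45/l_40 = 107615/109863 = 0.979538; p₂ = l_50/l_45 = 104671/107615 = 0.972643.
P(both) = p₁ × p₂ = 0.979538 × 0.972643 = 0.952741.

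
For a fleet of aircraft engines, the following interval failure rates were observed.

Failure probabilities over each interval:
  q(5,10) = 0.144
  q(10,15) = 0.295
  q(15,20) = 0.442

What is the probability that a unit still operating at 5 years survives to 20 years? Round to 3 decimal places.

0.337

Chaining the interval survival probabilities: (1 − 0.144) × (1 − 0.295) × (1 − 0.442).
= 0.856 × 0.705 × 0.558 = 0.336742.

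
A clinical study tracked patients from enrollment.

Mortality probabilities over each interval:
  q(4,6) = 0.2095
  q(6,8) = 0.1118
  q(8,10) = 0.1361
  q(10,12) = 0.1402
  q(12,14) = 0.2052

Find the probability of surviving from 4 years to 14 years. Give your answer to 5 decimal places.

0.41451

Chaining the interval survival probabilities: (1 − 0.2095) × (1 − 0.1118) × (1 − 0.1361) × (1 − 0.1402) × (1 − 0.2052).
= 0.7905 × 0.8882 × 0.8639 × 0.8598 × 0.7948 = 0.414507.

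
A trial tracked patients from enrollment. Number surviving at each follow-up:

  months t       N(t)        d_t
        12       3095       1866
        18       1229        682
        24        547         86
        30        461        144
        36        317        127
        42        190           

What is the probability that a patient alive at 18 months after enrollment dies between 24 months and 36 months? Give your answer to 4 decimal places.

This is the probability of reaching 24 but not 36, conditional on being alive at 18: (N(24) − N(36)) / N(18).
= (547 − 317) / 1229 = 230 / 1229 = 0.187144.

0.1871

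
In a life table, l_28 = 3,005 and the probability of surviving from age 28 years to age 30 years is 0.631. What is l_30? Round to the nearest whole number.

1896

l_30 = l_28 × p = 3,005 × 0.631 = 1896.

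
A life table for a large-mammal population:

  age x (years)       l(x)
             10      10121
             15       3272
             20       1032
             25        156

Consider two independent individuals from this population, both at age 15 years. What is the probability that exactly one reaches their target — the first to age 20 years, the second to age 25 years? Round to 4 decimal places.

0.3330

p₁ = l(20)/l(15) = 1032/3272 = 0.315403; p₂ = l(25)/l(15) = 156/3272 = 0.047677.
P(exactly one) = p₁(1−p₂) + (1−p₁)p₂ = 0.300366 + 0.032640 = 0.333005.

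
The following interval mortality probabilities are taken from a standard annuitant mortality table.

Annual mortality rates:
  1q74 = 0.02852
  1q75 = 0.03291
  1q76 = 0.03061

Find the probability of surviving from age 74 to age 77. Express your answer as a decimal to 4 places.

Chaining the interval survival probabilities: (1 − 0.02852) × (1 − 0.03291) × (1 − 0.03061).
= 0.97148 × 0.96709 × 0.96939 = 0.910750.

0.9108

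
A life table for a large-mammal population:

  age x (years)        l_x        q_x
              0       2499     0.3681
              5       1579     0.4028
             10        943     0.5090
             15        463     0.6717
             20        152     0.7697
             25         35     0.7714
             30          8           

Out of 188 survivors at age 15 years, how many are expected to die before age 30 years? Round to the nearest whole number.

The relevant probability is 1 − 8/463 = 0.982721.
Expected number = 188 × 0.982721 = 185.

185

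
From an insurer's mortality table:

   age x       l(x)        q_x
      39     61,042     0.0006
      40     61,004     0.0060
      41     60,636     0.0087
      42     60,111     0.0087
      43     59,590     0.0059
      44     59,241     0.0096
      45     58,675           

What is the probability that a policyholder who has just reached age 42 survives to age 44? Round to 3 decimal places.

The conditional survival probability is l(44)/l(42) = 59,241/60,111 = 0.985527.

0.986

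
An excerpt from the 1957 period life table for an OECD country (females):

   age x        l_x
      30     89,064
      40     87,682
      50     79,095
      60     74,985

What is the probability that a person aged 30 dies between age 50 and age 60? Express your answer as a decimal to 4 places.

We want 20|10q30 = (l_50 − l_60)/l_30.
This is the probability of reaching 50 but not 60, conditional on being alive at 30: (l_50 − l_60) / l_30.
= (79,095 − 74,985) / 89,064 = 4,110 / 89,064 = 0.046147.

0.0461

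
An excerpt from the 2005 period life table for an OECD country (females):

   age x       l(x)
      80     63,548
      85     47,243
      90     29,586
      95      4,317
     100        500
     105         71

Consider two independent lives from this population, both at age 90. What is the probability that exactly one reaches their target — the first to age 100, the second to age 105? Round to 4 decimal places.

0.0192

p₁ = l(100)/l(90) = 500/29,586 = 0.016900; p₂ = l(105)/l(90) = 71/29,586 = 0.002400.
P(exactly one) = p₁(1−p₂) + (1−p₁)p₂ = 0.016859 + 0.002359 = 0.019219.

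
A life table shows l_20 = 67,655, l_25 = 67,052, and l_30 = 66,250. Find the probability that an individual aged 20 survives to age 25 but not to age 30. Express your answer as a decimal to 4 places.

This is the probability of reaching 25 but not 30, conditional on being alive at 20: (l_25 − l_30) / l_20.
= (67,052 − 66,250) / 67,655 = 802 / 67,655 = 0.011854.

0.0119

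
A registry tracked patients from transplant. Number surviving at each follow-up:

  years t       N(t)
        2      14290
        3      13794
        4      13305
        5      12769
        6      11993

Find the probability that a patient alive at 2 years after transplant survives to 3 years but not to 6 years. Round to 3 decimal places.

This is the probability of reaching 3 but not 6, conditional on being alive at 2: (N(3) − N(6)) / N(2).
= (13794 − 11993) / 14290 = 1801 / 14290 = 0.126032.

0.126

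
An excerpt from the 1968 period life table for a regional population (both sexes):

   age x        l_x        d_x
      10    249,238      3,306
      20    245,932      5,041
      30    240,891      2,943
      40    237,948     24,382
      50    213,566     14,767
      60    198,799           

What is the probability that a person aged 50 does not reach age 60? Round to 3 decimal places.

P(die before 60 | alive at 50) = 1 − l_60/l_50 = 1 − 198,799/213,566 = (14,767)/213,566 = 0.069145.

0.069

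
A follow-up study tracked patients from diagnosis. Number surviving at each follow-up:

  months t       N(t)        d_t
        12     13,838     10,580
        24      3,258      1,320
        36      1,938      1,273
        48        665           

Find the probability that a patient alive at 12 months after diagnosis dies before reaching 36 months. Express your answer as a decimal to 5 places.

0.85995

P(die before 36 | alive at 12) = 1 − N(36)/N(12) = 1 − 1,938/13,838 = (11,900)/13,838 = 0.859951.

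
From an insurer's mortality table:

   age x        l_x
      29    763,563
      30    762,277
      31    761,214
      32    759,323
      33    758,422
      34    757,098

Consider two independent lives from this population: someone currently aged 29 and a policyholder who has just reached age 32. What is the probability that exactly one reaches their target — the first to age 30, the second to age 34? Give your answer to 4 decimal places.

p₁ = l_30/l_29 = 762,277/763,563 = 0.998316; p₂ = l_34/l_32 = 757,098/759,323 = 0.997070.
P(exactly one) = p₁(1−p₂) + (1−p₁)p₂ = 0.002925 + 0.001679 = 0.004604.

0.0046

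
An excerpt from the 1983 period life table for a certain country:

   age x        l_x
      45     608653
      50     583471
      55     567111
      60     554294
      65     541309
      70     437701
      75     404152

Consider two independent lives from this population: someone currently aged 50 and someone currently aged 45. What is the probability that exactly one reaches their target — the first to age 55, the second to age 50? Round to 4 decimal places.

0.0671

p₁ = l_55/l_50 = 567111/583471 = 0.971961; p₂ = l_50/l_45 = 583471/608653 = 0.958627.
P(exactly one) = p₁(1−p₂) + (1−p₁)p₂ = 0.040213 + 0.026879 = 0.067092.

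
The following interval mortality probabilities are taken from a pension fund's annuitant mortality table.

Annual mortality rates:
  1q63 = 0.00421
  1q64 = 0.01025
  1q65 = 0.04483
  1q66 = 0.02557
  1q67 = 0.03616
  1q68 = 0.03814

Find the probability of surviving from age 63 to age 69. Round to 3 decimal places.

Survival from 63 to 69 is the product of surviving each interval: (1 − 0.00421) × (1 − 0.01025) × (1 − 0.04483) × (1 − 0.02557) × (1 − 0.03616) × (1 − 0.03814).
= 0.99579 × 0.98975 × 0.95517 × 0.97443 × 0.96384 × 0.96186 = 0.850436.

0.850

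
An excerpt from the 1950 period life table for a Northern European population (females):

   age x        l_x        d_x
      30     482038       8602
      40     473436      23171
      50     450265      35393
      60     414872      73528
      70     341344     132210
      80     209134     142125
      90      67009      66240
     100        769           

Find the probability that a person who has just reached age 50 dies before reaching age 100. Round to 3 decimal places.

0.998

P(die before 100 | alive at 50) = 1 − l_100/l_50 = 1 − 769/450265 = (449496)/450265 = 0.998292.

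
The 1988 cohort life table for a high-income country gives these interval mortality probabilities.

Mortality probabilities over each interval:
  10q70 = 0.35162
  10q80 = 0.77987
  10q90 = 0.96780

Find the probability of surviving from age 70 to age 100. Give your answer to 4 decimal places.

0.0046

The overall survival probability is (1 − 0.35162) × (1 − 0.77987) × (1 − 0.96780).
= 0.64838 × 0.22013 × 0.03220 = 0.004596.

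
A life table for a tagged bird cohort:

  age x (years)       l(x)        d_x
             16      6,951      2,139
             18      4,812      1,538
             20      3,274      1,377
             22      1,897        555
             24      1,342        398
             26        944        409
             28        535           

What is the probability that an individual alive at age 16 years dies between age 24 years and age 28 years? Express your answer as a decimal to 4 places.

This is the probability of reaching 24 but not 28, conditional on being alive at 16: (l(24) − l(28)) / l(16).
= (1,342 − 535) / 6,951 = 807 / 6,951 = 0.116098.

0.1161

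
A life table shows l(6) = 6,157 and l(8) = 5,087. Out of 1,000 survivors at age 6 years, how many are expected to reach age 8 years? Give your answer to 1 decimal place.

The relevant probability is 5,087/6,157 = 0.826214.
Expected number = 1,000 × 0.826214 = 826.2.

826.2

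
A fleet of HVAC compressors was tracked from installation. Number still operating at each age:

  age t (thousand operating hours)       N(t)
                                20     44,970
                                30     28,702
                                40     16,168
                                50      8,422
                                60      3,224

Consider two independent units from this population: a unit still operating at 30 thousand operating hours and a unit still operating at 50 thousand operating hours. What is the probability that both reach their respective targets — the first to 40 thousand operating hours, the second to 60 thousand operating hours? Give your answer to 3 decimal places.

p₁ = N(40)/N(30) = 16,168/28,702 = 0.563306; p₂ = N(60)/N(50) = 3,224/8,422 = 0.382807.
P(both) = p₁ × p₂ = 0.563306 × 0.382807 = 0.215637.

0.216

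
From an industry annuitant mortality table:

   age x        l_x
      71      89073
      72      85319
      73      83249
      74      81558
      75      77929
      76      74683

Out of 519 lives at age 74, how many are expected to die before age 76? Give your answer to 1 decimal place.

The relevant probability is 1 − 74683/81558 = 0.084296.
Expected number = 519 × 0.084296 = 43.7.

43.7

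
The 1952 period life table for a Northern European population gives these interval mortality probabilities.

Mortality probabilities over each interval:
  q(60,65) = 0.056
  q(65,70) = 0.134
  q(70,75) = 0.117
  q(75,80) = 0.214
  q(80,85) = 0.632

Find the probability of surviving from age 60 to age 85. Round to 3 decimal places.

The overall survival probability is (1 − 0.056) × (1 − 0.134) × (1 − 0.117) × (1 − 0.214) × (1 − 0.632).
= 0.944 × 0.866 × 0.883 × 0.786 × 0.368 = 0.208795.

0.209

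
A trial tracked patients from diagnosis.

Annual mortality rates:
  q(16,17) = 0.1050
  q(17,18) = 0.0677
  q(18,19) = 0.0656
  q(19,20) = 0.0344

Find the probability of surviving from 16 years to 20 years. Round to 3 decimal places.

Chaining the interval survival probabilities: (1 − 0.1050) × (1 − 0.0677) × (1 − 0.0656) × (1 − 0.0344).
= 0.8950 × 0.9323 × 0.9344 × 0.9656 = 0.752851.

0.753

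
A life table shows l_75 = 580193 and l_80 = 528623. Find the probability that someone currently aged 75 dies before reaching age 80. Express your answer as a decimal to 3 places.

P(die before 80 | alive at 75) = 1 − l_80/l_75 = 1 − 528623/580193 = (51570)/580193 = 0.088884.

0.089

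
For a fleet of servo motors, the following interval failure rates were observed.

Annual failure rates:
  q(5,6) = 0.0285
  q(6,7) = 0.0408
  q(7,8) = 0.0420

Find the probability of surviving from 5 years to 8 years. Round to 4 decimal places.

Survival from 5 to 8 is the product of surviving each interval: (1 − 0.0285) × (1 − 0.0408) × (1 − 0.0420).
= 0.9715 × 0.9592 × 0.9580 = 0.892725.

0.8927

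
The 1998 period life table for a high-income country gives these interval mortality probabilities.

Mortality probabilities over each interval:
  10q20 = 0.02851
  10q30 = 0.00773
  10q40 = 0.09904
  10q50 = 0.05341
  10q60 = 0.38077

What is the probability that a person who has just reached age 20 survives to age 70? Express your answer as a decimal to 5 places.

0.50908

50p20 = (1 − 0.02851) × (1 − 0.00773) × (1 − 0.09904) × (1 − 0.05341) × (1 − 0.38077).
= 0.97149 × 0.99227 × 0.90096 × 0.94659 × 0.61923 = 0.509082.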